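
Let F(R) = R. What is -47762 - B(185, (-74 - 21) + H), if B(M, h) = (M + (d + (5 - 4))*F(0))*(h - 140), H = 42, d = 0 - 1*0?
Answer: -12057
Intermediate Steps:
d = 0 (d = 0 + 0 = 0)
B(M, h) = M*(-140 + h) (B(M, h) = (M + (0 + (5 - 4))*0)*(h - 140) = (M + (0 + 1)*0)*(-140 + h) = (M + 1*0)*(-140 + h) = (M + 0)*(-140 + h) = M*(-140 + h))
-47762 - B(185, (-74 - 21) + H) = -47762 - 185*(-140 + ((-74 - 21) + 42)) = -47762 - 185*(-140 + (-95 + 42)) = -47762 - 185*(-140 - 53) = -47762 - 185*(-193) = -47762 - 1*(-35705) = -47762 + 35705 = -12057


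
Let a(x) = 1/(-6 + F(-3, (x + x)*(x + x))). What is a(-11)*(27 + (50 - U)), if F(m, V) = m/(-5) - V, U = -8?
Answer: -425/2447 ≈ -0.17368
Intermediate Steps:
F(m, V) = -V - m/5 (F(m, V) = m*(-⅕) - V = -m/5 - V = -V - m/5)
a(x) = 1/(-27/5 - 4*x²) (a(x) = 1/(-6 + (-(x + x)*(x + x) - ⅕*(-3))) = 1/(-6 + (-2*x*2*x + ⅗)) = 1/(-6 + (-4*x² + ⅗)) = 1/(-6 + (⅗ - 4*x²)) = 1/(-27/5 - 4*x²))
a(-11)*(27 + (50 - U)) = (-5/(27 + 20*(-11)²))*(27 + (50 - 1*(-8))) = (-5/(27 + 20*121))*(27 + (50 + 8)) = (-5/(27 + 2420))*(27 + 58) = -5/2447*85 = -425/2447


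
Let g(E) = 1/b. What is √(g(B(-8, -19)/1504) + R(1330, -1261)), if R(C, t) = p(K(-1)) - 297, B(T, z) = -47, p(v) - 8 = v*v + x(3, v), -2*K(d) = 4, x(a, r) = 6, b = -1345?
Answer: 2*I*√126179830/1345 ≈ 16.703*I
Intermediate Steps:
K(d) = -2 (K(d) = -½*4 = -2)
p(v) = 14 + v² (p(v) = 8 + (v*v + 6) = 8 + (v² + 6) = 8 + (6 + v²) = 14 + v²)
R(C, t) = -279 (R(C, t) = (14 + (-2)²) - 297 = (14 + 4) - 297 = 18 - 297 = -279)
g(E) = -1/1345 (g(E) = 1/(-1345) = -1/1345)
√(g(B(-8, -19)/1504) + R(1330, -1261)) = √(-1/1345 - 279) = √(-375256/1345) = 2*I*√126179830/1345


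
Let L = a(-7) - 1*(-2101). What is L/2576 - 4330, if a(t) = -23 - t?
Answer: -11151995/2576 ≈ -4329.2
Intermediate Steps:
L = 2085 (L = (-23 - 1*(-7)) - 1*(-2101) = (-23 + 7) + 2101 = -16 + 2101 = 2085)
L/2576 - 4330 = 2085/2576 - 4330 = -11151995/2576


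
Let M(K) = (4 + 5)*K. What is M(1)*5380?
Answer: 48420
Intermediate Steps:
M(K) = 9*K
M(1)*5380 = (9*1)*5380 = 9*5380 = 48420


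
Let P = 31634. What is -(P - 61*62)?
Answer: -27852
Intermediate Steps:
-(P - 61*62) = -(31634 - 61*62) = -(31634 - 1*3782) = -(31634 - 3782) = -1*27852 = -27852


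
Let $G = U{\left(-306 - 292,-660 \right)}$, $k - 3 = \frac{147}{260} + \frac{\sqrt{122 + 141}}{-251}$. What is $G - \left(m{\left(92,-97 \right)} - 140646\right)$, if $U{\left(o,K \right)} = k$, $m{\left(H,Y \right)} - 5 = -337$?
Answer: $\frac{36655207}{260} - \frac{\sqrt{263}}{251} \approx 1.4098 \cdot 10^{5}$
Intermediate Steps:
$m{\left(H,Y \right)} = -332$ ($m{\left(H,Y \right)} = 5 - 337 = -332$)
$k = \frac{927}{260} - \frac{\sqrt{263}}{251}$ ($k = 3 + \left(\frac{147}{260} + \frac{\sqrt{122 + 141}}{-251}\right) = 3 + \left(147 \cdot \frac{1}{260} + \sqrt{263} \left(- \frac{1}{251}\right)\right) = 3 + \left(\frac{147}{260} - \frac{\sqrt{263}}{251}\right) = \frac{927}{260} - \frac{\sqrt{263}}{251} \approx 3.5008$)
$U{\left(o,K \right)} = \frac{927}{260} - \frac{\sqrt{263}}{251}$
$G = \frac{927}{260} - \frac{\sqrt{263}}{251} \approx 3.5008$
$G - \left(m{\left(92,-97 \right)} - 140646\right) = \left(\frac{927}{260} - \frac{\sqrt{263}}{251}\right) - \left(-332 - 140646\right) = \left(\frac{927}{260} - \frac{\sqrt{263}}{251}\right) - -140978 = \left(\frac{927}{260} - \frac{\sqrt{263}}{251}\right) + 140978 = \frac{36655207}{260} - \frac{\sqrt{263}}{251}$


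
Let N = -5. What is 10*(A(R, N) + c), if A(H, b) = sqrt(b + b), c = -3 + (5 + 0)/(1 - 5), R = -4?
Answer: -85/2 + 10*I*sqrt(10) ≈ -42.5 + 31.623*I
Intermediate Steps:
c = -17/4 (c = -3 + 5/(-4) = -3 + 5*(-1/4) = -3 - 5/4 = -17/4 ≈ -4.2500)
A(H, b) = sqrt(2)*sqrt(b) (A(H, b) = sqrt(2*b) = sqrt(2)*sqrt(b))
10*(A(R, N) + c) = 10*(sqrt(2)*sqrt(-5) - 17/4) = 10*(sqrt(2)*(I*sqrt(5)) - 17/4) = 10*(I*sqrt(10) - 17/4) = 10*(-17/4 + I*sqrt(10)) = -85/2 + 10*I*sqrt(10)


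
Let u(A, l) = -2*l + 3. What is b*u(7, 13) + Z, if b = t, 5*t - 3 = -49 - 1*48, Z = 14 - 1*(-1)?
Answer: 2237/5 ≈ 447.40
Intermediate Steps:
u(A, l) = 3 - 2*l
Z = 15 (Z = 14 + 1 = 15)
t = -94/5 (t = ⅗ + (-49 - 1*48)/5 = ⅗ + (-49 - 48)/5 = ⅗ + (⅕)*(-97) = ⅗ - 97/5 = -94/5 ≈ -18.800)
b = -94/5 ≈ -18.800
b*u(7, 13) + Z = -94*(3 - 2*13)/5 + 15 = -94*(3 - 26)/5 + 15 = -94/5*(-23) + 15 = 2162/5 + 15 = 2237/5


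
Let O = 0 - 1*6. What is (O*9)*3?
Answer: -162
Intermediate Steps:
O = -6 (O = 0 - 6 = -6)
(O*9)*3 = -6*9*3 = -54*3 = -162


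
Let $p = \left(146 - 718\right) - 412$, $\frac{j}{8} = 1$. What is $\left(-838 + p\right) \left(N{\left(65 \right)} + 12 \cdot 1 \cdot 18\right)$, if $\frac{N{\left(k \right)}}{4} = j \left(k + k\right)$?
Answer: $-7973072$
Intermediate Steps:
$j = 8$ ($j = 8 \cdot 1 = 8$)
$N{\left(k \right)} = 64 k$ ($N{\left(k \right)} = 4 \cdot 8 \left(k + k\right) = 4 \cdot 8 \cdot 2 k = 4 \cdot 16 k = 64 k$)
$p = -984$ ($p = -572 - 412 = -984$)
$\left(-838 + p\right) \left(N{\left(65 \right)} + 12 \cdot 1 \cdot 18\right) = \left(-838 - 984\right) \left(64 \cdot 65 + 12 \cdot 1 \cdot 18\right) = - 1822 \left(4160 + 12 \cdot 18\right) = - 1822 \left(4160 + 216\right) = \left(-1822\right) 4376 = -7973072$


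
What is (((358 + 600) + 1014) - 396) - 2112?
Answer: -536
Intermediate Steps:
(((358 + 600) + 1014) - 396) - 2112 = ((958 + 1014) - 396) - 2112 = (1972 - 396) - 2112 = 1576 - 2112 = -536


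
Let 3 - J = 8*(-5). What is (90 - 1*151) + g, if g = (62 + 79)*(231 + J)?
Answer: 38573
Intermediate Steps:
J = 43 (J = 3 - 8*(-5) = 3 - 1*(-40) = 3 + 40 = 43)
g = 38634 (g = (62 + 79)*(231 + 43) = 141*274 = 38634)
(90 - 1*151) + g = (90 - 1*151) + 38634 = (90 - 151) + 38634 = -61 + 38634 = 38573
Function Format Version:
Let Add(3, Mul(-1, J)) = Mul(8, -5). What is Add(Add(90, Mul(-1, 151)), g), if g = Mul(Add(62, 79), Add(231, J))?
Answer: 38573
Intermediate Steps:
J = 43 (J = Add(3, Mul(-1, Mul(8, -5))) = Add(3, Mul(-1, -40)) = Add(3, 40) = 43)
g = 38634 (g = Mul(Add(62, 79), Add(231, 43)) = Mul(141, 274) = 38634)
Add(Add(90, Mul(-1, 151)), g) = Add(Add(90, Mul(-1, 151)), 38634) = Add(Add(90, -151), 38634) = Add(-61, 38634) = 38573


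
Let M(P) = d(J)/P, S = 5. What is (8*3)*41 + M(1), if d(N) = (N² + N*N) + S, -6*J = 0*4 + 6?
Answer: 991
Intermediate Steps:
J = -1 (J = -(0*4 + 6)/6 = -(0 + 6)/6 = -⅙*6 = -1)
d(N) = 5 + 2*N² (d(N) = (N² + N*N) + 5 = (N² + N²) + 5 = 2*N² + 5 = 5 + 2*N²)
M(P) = 7/P (M(P) = (5 + 2*(-1)²)/P = (5 + 2*1)/P = (5 + 2)/P = 7/P)
(8*3)*41 + M(1) = (8*3)*41 + 7/1 = 24*41 + 7*1 = 984 + 7 = 991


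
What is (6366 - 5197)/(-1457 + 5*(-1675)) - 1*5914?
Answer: -58147617/9832 ≈ -5914.1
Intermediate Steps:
(6366 - 5197)/(-1457 + 5*(-1675)) - 1*5914 = 1169/(-1457 - 8375) - 5914 = 1169/(-9832) - 5914 = 1169*(-1/9832) - 5914 = -1169/9832 - 5914 = -58147617/9832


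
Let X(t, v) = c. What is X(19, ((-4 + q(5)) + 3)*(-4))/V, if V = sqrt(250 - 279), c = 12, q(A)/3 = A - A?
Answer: -12*I*sqrt(29)/29 ≈ -2.2283*I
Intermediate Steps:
q(A) = 0 (q(A) = 3*(A - A) = 3*0 = 0)
V = I*sqrt(29) (V = sqrt(-29) = I*sqrt(29) ≈ 5.3852*I)
X(t, v) = 12
X(19, ((-4 + q(5)) + 3)*(-4))/V = 12/((I*sqrt(29))) = 12*(-I*sqrt(29)/29) = -12*I*sqrt(29)/29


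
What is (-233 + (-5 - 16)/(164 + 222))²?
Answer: 8092621681/148996 ≈ 54314.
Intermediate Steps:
(-233 + (-5 - 16)/(164 + 222))² = (-233 - 21/386)² = (-89959/386)² = 8092621681/148996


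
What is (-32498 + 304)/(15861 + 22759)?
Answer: -16097/19310 ≈ -0.83361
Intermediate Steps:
(-32498 + 304)/(15861 + 22759) = -32194/38620 = -32194*1/38620 = -16097/19310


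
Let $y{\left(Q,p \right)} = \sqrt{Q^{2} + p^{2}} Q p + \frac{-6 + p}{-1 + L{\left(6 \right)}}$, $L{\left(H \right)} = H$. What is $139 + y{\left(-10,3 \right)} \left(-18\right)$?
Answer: $\frac{749}{5} + 540 \sqrt{109} \approx 5787.6$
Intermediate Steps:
$y{\left(Q,p \right)} = - \frac{6}{5} + \frac{p}{5} + Q p \sqrt{Q^{2} + p^{2}}$ ($y{\left(Q,p \right)} = \sqrt{Q^{2} + p^{2}} Q p + \frac{-6 + p}{-1 + 6} = Q \sqrt{Q^{2} + p^{2}} p + \frac{-6 + p}{5} = Q p \sqrt{Q^{2} + p^{2}} + \left(-6 + p\right) \frac{1}{5} = Q p \sqrt{Q^{2} + p^{2}} + \left(- \frac{6}{5} + \frac{p}{5}\right) = - \frac{6}{5} + \frac{p}{5} + Q p \sqrt{Q^{2} + p^{2}}$)
$139 + y{\left(-10,3 \right)} \left(-18\right) = 139 + \left(- \frac{6}{5} + \frac{1}{5} \cdot 3 - 30 \sqrt{\left(-10\right)^{2} + 3^{2}}\right) \left(-18\right) = 139 + \left(- \frac{6}{5} + \frac{3}{5} - 30 \sqrt{100 + 9}\right) \left(-18\right) = 139 + \left(- \frac{6}{5} + \frac{3}{5} - 30 \sqrt{109}\right) \left(-18\right) = 139 + \left(- \frac{3}{5} - 30 \sqrt{109}\right) \left(-18\right) = 139 + \left(\frac{54}{5} + 540 \sqrt{109}\right) = \frac{749}{5} + 540 \sqrt{109}$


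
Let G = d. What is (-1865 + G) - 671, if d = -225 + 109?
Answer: -2652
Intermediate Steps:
d = -116
G = -116
(-1865 + G) - 671 = (-1865 - 116) - 671 = -1981 - 671 = -2652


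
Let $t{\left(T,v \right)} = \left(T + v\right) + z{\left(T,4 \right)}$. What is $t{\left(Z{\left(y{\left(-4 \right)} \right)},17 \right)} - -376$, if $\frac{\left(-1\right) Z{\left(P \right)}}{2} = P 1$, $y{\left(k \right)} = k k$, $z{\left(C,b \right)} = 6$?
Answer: $367$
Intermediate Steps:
$y{\left(k \right)} = k^{2}$
$Z{\left(P \right)} = - 2 P$ ($Z{\left(P \right)} = - 2 P 1 = - 2 P$)
$t{\left(T,v \right)} = 6 + T + v$ ($t{\left(T,v \right)} = \left(T + v\right) + 6 = 6 + T + v$)
$t{\left(Z{\left(y{\left(-4 \right)} \right)},17 \right)} - -376 = \left(6 - 2 \left(-4\right)^{2} + 17\right) - -376 = \left(6 - 32 + 17\right) + 376 = -9 + 376 = 367$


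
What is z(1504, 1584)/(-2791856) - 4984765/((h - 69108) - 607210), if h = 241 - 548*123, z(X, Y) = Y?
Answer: 869723024996/129730743171 ≈ 6.7041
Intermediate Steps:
h = -67163 (h = 241 - 67404 = -67163)
z(1504, 1584)/(-2791856) - 4984765/((h - 69108) - 607210) = 1584/(-2791856) - 4984765/((-67163 - 69108) - 607210) = 1584*(-1/2791856) - 4984765/(-136271 - 607210) = -99/174491 - 4984765/(-743481) = -99/174491 - 4984765*(-1/743481) = -99/174491 + 4984765/743481 = 869723024996/129730743171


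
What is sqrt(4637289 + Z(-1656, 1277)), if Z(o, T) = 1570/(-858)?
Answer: 2*sqrt(213362742021)/429 ≈ 2153.4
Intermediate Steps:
Z(o, T) = -785/429 (Z(o, T) = 1570*(-1/858) = -785/429)
sqrt(4637289 + Z(-1656, 1277)) = sqrt(4637289 - 785/429) = sqrt(1989396196/429) = 2*sqrt(213362742021)/429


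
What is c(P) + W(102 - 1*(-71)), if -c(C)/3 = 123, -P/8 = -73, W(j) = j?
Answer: -196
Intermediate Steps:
P = 584 (P = -8*(-73) = 584)
c(C) = -369 (c(C) = -3*123 = -369)
c(P) + W(102 - 1*(-71)) = -369 + (102 - 1*(-71)) = -369 + (102 + 71) = -369 + 173 = -196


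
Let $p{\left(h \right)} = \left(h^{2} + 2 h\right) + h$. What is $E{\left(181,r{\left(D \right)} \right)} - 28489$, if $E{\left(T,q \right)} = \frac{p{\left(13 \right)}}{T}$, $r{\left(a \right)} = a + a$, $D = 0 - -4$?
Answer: $- \frac{5156301}{181} \approx -28488.0$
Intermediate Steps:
$D = 4$ ($D = 0 + 4 = 4$)
$p{\left(h \right)} = h^{2} + 3 h$
$r{\left(a \right)} = 2 a$
$E{\left(T,q \right)} = \frac{208}{T}$ ($E{\left(T,q \right)} = \frac{13 \left(3 + 13\right)}{T} = \frac{13 \cdot 16}{T} = \frac{208}{T}$)
$E{\left(181,r{\left(D \right)} \right)} - 28489 = \frac{208}{181} - 28489 = - \frac{5156301}{181}$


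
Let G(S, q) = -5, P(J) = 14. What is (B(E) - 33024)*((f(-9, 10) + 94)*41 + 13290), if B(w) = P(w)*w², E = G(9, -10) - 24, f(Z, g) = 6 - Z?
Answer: -377378750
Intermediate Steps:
E = -29 (E = -5 - 24 = -29)
B(w) = 14*w²
(B(E) - 33024)*((f(-9, 10) + 94)*41 + 13290) = (14*(-29)² - 33024)*(((6 - 1*(-9)) + 94)*41 + 13290) = (14*841 - 33024)*(((6 + 9) + 94)*41 + 13290) = (11774 - 33024)*((15 + 94)*41 + 13290) = -21250*(109*41 + 13290) = -21250*(4469 + 13290) = -21250*17759 = -377378750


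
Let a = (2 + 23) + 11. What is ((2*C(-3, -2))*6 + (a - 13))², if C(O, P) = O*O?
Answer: 17161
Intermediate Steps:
C(O, P) = O²
a = 36 (a = 25 + 11 = 36)
((2*C(-3, -2))*6 + (a - 13))² = ((2*(-3)²)*6 + (36 - 13))² = ((2*9)*6 + 23)² = (18*6 + 23)² = (108 + 23)² = 131² = 17161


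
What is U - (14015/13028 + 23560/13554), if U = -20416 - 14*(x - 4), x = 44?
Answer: -1852235347351/88290756 ≈ -20979.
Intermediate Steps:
U = -20976 (U = -20416 - 14*(44 - 4) = -20416 - 14*40 = -20416 - 560 = -20976)
U - (14015/13028 + 23560/13554) = -20976 - (14015/13028 + 23560/13554) = -20976 - (14015*(1/13028) + 23560*(1/13554)) = -20976 - (14015/13028 + 11780/6777) = -20976 - 1*248449495/88290756 = -20976 - 248449495/88290756 = -1852235347351/88290756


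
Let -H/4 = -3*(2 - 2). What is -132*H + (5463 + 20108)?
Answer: 25571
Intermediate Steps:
H = 0 (H = -(-12)*(2 - 2) = -(-12)*0 = -4*0 = 0)
-132*H + (5463 + 20108) = -132*0 + (5463 + 20108) = 0 + 25571 = 25571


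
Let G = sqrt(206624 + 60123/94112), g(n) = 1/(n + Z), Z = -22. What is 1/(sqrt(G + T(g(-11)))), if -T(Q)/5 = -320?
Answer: 2*sqrt(5882)/sqrt(37644800 + sqrt(114380536820702)) ≈ 0.022062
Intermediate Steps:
g(n) = 1/(-22 + n) (g(n) = 1/(n - 22) = 1/(-22 + n))
T(Q) = 1600 (T(Q) = -5*(-320) = 1600)
G = sqrt(114380536820702)/23528 (G = sqrt(206624 + 60123*(1/94112)) = sqrt(206624 + 60123/94112) = sqrt(19445858011/94112) = sqrt(114380536820702)/23528 ≈ 454.56)
1/(sqrt(G + T(g(-11)))) = 1/(sqrt(sqrt(114380536820702)/23528 + 1600)) = 1/(sqrt(1600 + sqrt(114380536820702)/23528)) = 1/sqrt(1600 + sqrt(114380536820702)/23528)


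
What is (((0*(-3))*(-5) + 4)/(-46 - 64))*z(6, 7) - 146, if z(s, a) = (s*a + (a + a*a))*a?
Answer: -9402/55 ≈ -170.95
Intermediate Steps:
z(s, a) = a*(a + a² + a*s) (z(s, a) = (a*s + (a + a²))*a = (a + a² + a*s)*a = a*(a + a² + a*s))
(((0*(-3))*(-5) + 4)/(-46 - 64))*z(6, 7) - 146 = (((0*(-3))*(-5) + 4)/(-46 - 64))*(7²*(1 + 7 + 6)) - 146 = ((0*(-5) + 4)/(-110))*(49*14) - 146 = ((0 + 4)*(-1/110))*686 - 146 = (4*(-1/110))*686 - 146 = -2/55*686 - 146 = -1372/55 - 146 = -9402/55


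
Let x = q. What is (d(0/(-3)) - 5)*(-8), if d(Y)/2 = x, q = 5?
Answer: -40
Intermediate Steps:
x = 5
d(Y) = 10 (d(Y) = 2*5 = 10)
(d(0/(-3)) - 5)*(-8) = (10 - 5)*(-8) = 5*(-8) = -40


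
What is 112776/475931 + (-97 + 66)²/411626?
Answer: 1266997391/5294745238 ≈ 0.23929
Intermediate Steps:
112776/475931 + (-97 + 66)²/411626 = 112776*(1/475931) + (-31)²*(1/411626) = 3048/12863 + 961*(1/411626) = 3048/12863 + 961/411626 = 1266997391/5294745238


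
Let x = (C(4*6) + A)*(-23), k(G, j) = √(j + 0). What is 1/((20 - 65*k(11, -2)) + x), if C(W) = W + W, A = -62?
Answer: 171/62707 + 65*I*√2/125414 ≈ 0.002727 + 0.00073296*I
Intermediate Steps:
C(W) = 2*W
k(G, j) = √j
x = 322 (x = (2*(4*6) - 62)*(-23) = (2*24 - 62)*(-23) = (48 - 62)*(-23) = -14*(-23) = 322)
1/((20 - 65*k(11, -2)) + x) = 1/((20 - 65*I*√2) + 322) = 1/(342 - 65*I*√2)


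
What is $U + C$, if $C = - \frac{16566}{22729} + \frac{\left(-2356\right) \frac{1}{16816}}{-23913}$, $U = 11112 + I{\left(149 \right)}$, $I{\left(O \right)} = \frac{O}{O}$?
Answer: $\frac{25391007291061753}{2284952097708} \approx 11112.0$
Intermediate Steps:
$I{\left(O \right)} = 1$
$U = 11113$ ($U = 11112 + 1 = 11113$)
$C = - \frac{1665370767251}{2284952097708}$ ($C = \left(-16566\right) \frac{1}{22729} + \left(-2356\right) \frac{1}{16816} \left(- \frac{1}{23913}\right) = - \frac{16566}{22729} - - \frac{589}{100530252} = - \frac{16566}{22729} + \frac{589}{100530252} = - \frac{1665370767251}{2284952097708} \approx -0.72884$)
$U + C = 11113 - \frac{1665370767251}{2284952097708} = \frac{25391007291061753}{2284952097708}$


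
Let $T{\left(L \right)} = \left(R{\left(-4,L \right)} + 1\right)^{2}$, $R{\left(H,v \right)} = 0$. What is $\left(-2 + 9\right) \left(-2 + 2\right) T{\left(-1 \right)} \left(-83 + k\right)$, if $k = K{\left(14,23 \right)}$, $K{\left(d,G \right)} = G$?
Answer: $0$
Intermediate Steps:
$T{\left(L \right)} = 1$ ($T{\left(L \right)} = \left(0 + 1\right)^{2} = 1^{2} = 1$)
$k = 23$
$\left(-2 + 9\right) \left(-2 + 2\right) T{\left(-1 \right)} \left(-83 + k\right) = \left(-2 + 9\right) \left(-2 + 2\right) 1 \left(-83 + 23\right) = 7 \cdot 0 \cdot 1 \left(-60\right) = 7 \cdot 0 \left(-60\right) = 0 \left(-60\right) = 0$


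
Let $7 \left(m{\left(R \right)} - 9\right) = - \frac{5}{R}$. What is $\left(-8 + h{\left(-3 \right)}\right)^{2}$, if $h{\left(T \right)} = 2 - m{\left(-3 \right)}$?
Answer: $\frac{102400}{441} \approx 232.2$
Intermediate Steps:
$m{\left(R \right)} = 9 - \frac{5}{7 R}$ ($m{\left(R \right)} = 9 + \frac{\left(-5\right) \frac{1}{R}}{7} = 9 - \frac{5}{7 R}$)
$h{\left(T \right)} = - \frac{152}{21}$ ($h{\left(T \right)} = 2 - \left(9 - \frac{5}{7 \left(-3\right)}\right) = 2 - \left(9 - - \frac{5}{21}\right) = 2 - \left(9 + \frac{5}{21}\right) = 2 - \frac{194}{21} = - \frac{152}{21}$)
$\left(-8 + h{\left(-3 \right)}\right)^{2} = \left(-8 - \frac{152}{21}\right)^{2} = \left(- \frac{320}{21}\right)^{2} = \frac{102400}{441}$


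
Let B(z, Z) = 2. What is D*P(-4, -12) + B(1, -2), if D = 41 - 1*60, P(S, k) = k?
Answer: 230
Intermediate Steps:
D = -19 (D = 41 - 60 = -19)
D*P(-4, -12) + B(1, -2) = -19*(-12) + 2 = 228 + 2 = 230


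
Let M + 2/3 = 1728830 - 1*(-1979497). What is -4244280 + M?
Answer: -1607861/3 ≈ -5.3595e+5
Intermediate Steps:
M = 11124979/3 (M = -⅔ + (1728830 - 1*(-1979497)) = -⅔ + (1728830 + 1979497) = -⅔ + 3708327 = 11124979/3 ≈ 3.7083e+6)
-4244280 + M = -4244280 + 11124979/3 = -1607861/3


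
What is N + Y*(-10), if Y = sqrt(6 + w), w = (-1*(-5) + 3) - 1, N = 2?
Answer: 2 - 10*sqrt(13) ≈ -34.056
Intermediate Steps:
w = 7 (w = (5 + 3) - 1 = 8 - 1 = 7)
Y = sqrt(13) (Y = sqrt(6 + 7) = sqrt(13) ≈ 3.6056)
N + Y*(-10) = 2 + sqrt(13)*(-10) = 2 - 10*sqrt(13)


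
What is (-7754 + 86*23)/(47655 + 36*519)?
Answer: -5776/66339 ≈ -0.087068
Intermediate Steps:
(-7754 + 86*23)/(47655 + 36*519) = (-7754 + 1978)/(47655 + 18684) = -5776/66339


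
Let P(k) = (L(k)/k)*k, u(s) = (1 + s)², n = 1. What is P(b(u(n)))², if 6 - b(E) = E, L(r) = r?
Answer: 4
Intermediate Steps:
b(E) = 6 - E
P(k) = k (P(k) = (k/k)*k = 1*k = k)
P(b(u(n)))² = (6 - (1 + 1)²)² = (6 - 1*2²)² = (6 - 1*4)² = (6 - 4)² = 2² = 4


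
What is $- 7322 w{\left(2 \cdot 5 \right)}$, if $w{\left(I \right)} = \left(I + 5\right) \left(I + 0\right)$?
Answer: $-1098300$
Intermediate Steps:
$w{\left(I \right)} = I \left(5 + I\right)$ ($w{\left(I \right)} = \left(5 + I\right) I = I \left(5 + I\right)$)
$- 7322 w{\left(2 \cdot 5 \right)} = - 7322 \cdot 2 \cdot 5 \left(5 + 2 \cdot 5\right) = - 7322 \cdot 10 \left(5 + 10\right) = - 7322 \cdot 10 \cdot 15 = \left(-7322\right) 150 = -1098300$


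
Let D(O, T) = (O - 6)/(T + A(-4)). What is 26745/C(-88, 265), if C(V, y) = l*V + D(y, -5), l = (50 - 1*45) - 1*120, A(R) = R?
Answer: 240705/90821 ≈ 2.6503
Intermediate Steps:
l = -115 (l = (50 - 45) - 120 = 5 - 120 = -115)
D(O, T) = (-6 + O)/(-4 + T) (D(O, T) = (O - 6)/(T - 4) = (-6 + O)/(-4 + T))
C(V, y) = ⅔ - 115*V - y/9 (C(V, y) = -115*V + (-6 + y)/(-4 - 5) = -115*V + (-6 + y)/(-9) = -115*V - (-6 + y)/9 = -115*V + (⅔ - y/9) = ⅔ - 115*V - y/9)
26745/C(-88, 265) = 26745/(⅔ - 115*(-88) - ⅑*265) = 26745/(⅔ + 10120 - 265/9) = 26745/(90821/9) = 26745*(9/90821) = 240705/90821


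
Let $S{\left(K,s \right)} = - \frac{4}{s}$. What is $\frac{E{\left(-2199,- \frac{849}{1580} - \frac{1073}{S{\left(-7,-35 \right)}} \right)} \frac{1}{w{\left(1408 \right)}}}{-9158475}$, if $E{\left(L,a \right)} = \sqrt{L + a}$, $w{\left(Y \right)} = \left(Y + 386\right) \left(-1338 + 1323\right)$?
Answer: $\frac{i \sqrt{7232250130}}{194699104177500} \approx 4.3679 \cdot 10^{-10} i$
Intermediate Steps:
$w{\left(Y \right)} = -5790 - 15 Y$ ($w{\left(Y \right)} = \left(386 + Y\right) \left(-15\right) = -5790 - 15 Y$)
$\frac{E{\left(-2199,- \frac{849}{1580} - \frac{1073}{S{\left(-7,-35 \right)}} \right)} \frac{1}{w{\left(1408 \right)}}}{-9158475} = \frac{\sqrt{-2199 - \left(\frac{849}{1580} + \frac{37555}{4}\right)} \frac{1}{-5790 - 21120}}{-9158475} = \frac{\sqrt{-2199 - \left(\frac{849}{1580} + \frac{1073}{\left(-4\right) \left(- \frac{1}{35}\right)}\right)}}{-5790 - 21120} \left(- \frac{1}{9158475}\right) = \frac{\sqrt{-2199 - \left(\frac{849}{1580} + \frac{1073}{\frac{4}{35}}\right)}}{-26910} \left(- \frac{1}{9158475}\right) = \sqrt{-2199 - \frac{7417537}{790}} \left(- \frac{1}{26910}\right) \left(- \frac{1}{9158475}\right) = \sqrt{- \frac{9154747}{790}} \left(- \frac{1}{26910}\right) \left(- \frac{1}{9158475}\right) = \frac{i \sqrt{7232250130}}{790} \left(- \frac{1}{26910}\right) \left(- \frac{1}{9158475}\right) = - \frac{i \sqrt{7232250130}}{21258900} \left(- \frac{1}{9158475}\right) = \frac{i \sqrt{7232250130}}{194699104177500}$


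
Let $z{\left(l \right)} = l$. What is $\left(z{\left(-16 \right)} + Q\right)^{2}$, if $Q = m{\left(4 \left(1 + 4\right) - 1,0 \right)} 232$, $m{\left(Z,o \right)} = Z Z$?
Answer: $7011717696$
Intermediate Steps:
$m{\left(Z,o \right)} = Z^{2}$
$Q = 83752$ ($Q = \left(4 \left(1 + 4\right) - 1\right)^{2} \cdot 232 = \left(4 \cdot 5 - 1\right)^{2} \cdot 232 = \left(20 - 1\right)^{2} \cdot 232 = 19^{2} \cdot 232 = 361 \cdot 232 = 83752$)
$\left(z{\left(-16 \right)} + Q\right)^{2} = \left(-16 + 83752\right)^{2} = 83736^{2} = 7011717696$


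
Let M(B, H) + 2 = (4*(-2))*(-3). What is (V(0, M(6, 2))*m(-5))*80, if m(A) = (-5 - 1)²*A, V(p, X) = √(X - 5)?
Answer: -14400*√17 ≈ -59373.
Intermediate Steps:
M(B, H) = 22 (M(B, H) = -2 + (4*(-2))*(-3) = -2 - 8*(-3) = -2 + 24 = 22)
V(p, X) = √(-5 + X)
m(A) = 36*A (m(A) = (-6)²*A = 36*A)
(V(0, M(6, 2))*m(-5))*80 = (√(-5 + 22)*(36*(-5)))*80 = (√17*(-180))*80 = -180*√17*80 = -14400*√17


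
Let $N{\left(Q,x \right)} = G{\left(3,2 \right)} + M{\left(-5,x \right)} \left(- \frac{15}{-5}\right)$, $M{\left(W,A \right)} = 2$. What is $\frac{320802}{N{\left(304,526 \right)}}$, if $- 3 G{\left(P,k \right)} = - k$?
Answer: $\frac{481203}{10} \approx 48120.0$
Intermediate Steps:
$G{\left(P,k \right)} = \frac{k}{3}$ ($G{\left(P,k \right)} = - \frac{\left(-1\right) k}{3} = \frac{k}{3}$)
$N{\left(Q,x \right)} = \frac{20}{3}$ ($N{\left(Q,x \right)} = \frac{1}{3} \cdot 2 + 2 \left(- \frac{15}{-5}\right) = \frac{2}{3} + 2 \left(\left(-15\right) \left(- \frac{1}{5}\right)\right) = \frac{2}{3} + 2 \cdot 3 = \frac{2}{3} + 6 = \frac{20}{3}$)
$\frac{320802}{N{\left(304,526 \right)}} = \frac{320802}{\frac{20}{3}} = 320802 \cdot \frac{3}{20} = \frac{481203}{10}$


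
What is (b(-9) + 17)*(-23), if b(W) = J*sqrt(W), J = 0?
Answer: -391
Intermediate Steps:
b(W) = 0 (b(W) = 0*sqrt(W) = 0)
(b(-9) + 17)*(-23) = (0 + 17)*(-23) = 17*(-23) = -391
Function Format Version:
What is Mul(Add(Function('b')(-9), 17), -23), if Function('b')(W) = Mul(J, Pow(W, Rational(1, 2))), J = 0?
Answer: -391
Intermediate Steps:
Function('b')(W) = 0 (Function('b')(W) = Mul(0, Pow(W, Rational(1, 2))) = 0)
Mul(Add(Function('b')(-9), 17), -23) = Mul(Add(0, 17), -23) = Mul(17, -23) = -391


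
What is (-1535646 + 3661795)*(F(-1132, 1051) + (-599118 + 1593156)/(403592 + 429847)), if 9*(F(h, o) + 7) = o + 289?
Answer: 760628348337935/2500317 ≈ 3.0421e+8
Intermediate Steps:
F(h, o) = 226/9 + o/9 (F(h, o) = -7 + (o + 289)/9 = -7 + (289 + o)/9 = -7 + (289/9 + o/9) = 226/9 + o/9)
(-1535646 + 3661795)*(F(-1132, 1051) + (-599118 + 1593156)/(403592 + 429847)) = (-1535646 + 3661795)*((226/9 + (1/9)*1051) + (-599118 + 1593156)/(403592 + 429847)) = 2126149*((226/9 + 1051/9) + 994038/833439) = 2126149*(1277/9 + 994038*(1/833439)) = 2126149*(1277/9 + 331346/277813) = 2126149*(357749315/2500317) = 760628348337935/2500317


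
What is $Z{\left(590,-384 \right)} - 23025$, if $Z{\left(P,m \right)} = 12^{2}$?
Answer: $-22881$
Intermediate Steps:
$Z{\left(P,m \right)} = 144$
$Z{\left(590,-384 \right)} - 23025 = 144 - 23025 = -22881$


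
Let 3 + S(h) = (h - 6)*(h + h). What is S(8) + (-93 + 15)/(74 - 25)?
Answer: 1343/49 ≈ 27.408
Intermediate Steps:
S(h) = -3 + 2*h*(-6 + h) (S(h) = -3 + (h - 6)*(h + h) = -3 + (-6 + h)*(2*h) = -3 + 2*h*(-6 + h))
S(8) + (-93 + 15)/(74 - 25) = (-3 - 12*8 + 2*8**2) + (-93 + 15)/(74 - 25) = (-3 - 96 + 2*64) - 78/49 = (-3 - 96 + 128) - 78*1/49 = 29 - 78/49 = 1343/49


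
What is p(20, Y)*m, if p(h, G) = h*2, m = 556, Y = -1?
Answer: 22240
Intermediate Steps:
p(h, G) = 2*h
p(20, Y)*m = (2*20)*556 = 40*556 = 22240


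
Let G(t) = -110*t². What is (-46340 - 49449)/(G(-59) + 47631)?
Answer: 95789/335279 ≈ 0.28570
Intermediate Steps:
(-46340 - 49449)/(G(-59) + 47631) = (-46340 - 49449)/(-110*(-59)² + 47631) = -95789/(-110*3481 + 47631) = -95789/(-382910 + 47631) = -95789/(-335279) = -95789*(-1/335279) = 95789/335279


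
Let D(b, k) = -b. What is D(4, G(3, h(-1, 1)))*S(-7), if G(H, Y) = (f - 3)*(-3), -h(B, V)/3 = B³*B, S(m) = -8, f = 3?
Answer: 32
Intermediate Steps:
h(B, V) = -3*B⁴ (h(B, V) = -3*B³*B = -3*B⁴)
G(H, Y) = 0 (G(H, Y) = (3 - 3)*(-3) = 0*(-3) = 0)
D(4, G(3, h(-1, 1)))*S(-7) = -1*4*(-8) = -4*(-8) = 32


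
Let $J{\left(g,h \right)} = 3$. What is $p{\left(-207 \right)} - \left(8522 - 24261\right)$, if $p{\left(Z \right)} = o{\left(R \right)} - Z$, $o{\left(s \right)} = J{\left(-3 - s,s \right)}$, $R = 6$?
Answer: $15949$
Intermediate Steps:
$o{\left(s \right)} = 3$
$p{\left(Z \right)} = 3 - Z$
$p{\left(-207 \right)} - \left(8522 - 24261\right) = \left(3 - -207\right) - \left(8522 - 24261\right) = \left(3 + 207\right) - -15739 = 210 + 15739 = 15949$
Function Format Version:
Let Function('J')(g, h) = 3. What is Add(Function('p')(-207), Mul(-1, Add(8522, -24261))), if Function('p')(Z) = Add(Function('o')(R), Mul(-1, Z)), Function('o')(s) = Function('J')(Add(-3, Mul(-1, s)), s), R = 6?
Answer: 15949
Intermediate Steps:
Function('o')(s) = 3
Function('p')(Z) = Add(3, Mul(-1, Z))
Add(Function('p')(-207), Mul(-1, Add(8522, -24261))) = Add(Add(3, Mul(-1, -207)), Mul(-1, Add(8522, -24261))) = Add(Add(3, 207), Mul(-1, -15739)) = Add(210, 15739) = 15949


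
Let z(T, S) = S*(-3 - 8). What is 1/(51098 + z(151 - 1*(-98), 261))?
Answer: 1/48227 ≈ 2.0735e-5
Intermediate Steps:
z(T, S) = -11*S (z(T, S) = S*(-11) = -11*S)
1/(51098 + z(151 - 1*(-98), 261)) = 1/(51098 - 11*261) = 1/(51098 - 2871) = 1/48227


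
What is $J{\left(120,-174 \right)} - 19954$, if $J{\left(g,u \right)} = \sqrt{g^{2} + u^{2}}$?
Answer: $-19954 + 6 \sqrt{1241} \approx -19743.0$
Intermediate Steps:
$J{\left(120,-174 \right)} - 19954 = \sqrt{120^{2} + \left(-174\right)^{2}} - 19954 = \sqrt{14400 + 30276} - 19954 = \sqrt{44676} - 19954 = 6 \sqrt{1241} - 19954 = -19954 + 6 \sqrt{1241}$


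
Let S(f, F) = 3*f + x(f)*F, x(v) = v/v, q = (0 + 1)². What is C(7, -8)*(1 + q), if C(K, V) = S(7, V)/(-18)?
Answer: -13/9 ≈ -1.4444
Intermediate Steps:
q = 1 (q = 1² = 1)
x(v) = 1
S(f, F) = F + 3*f (S(f, F) = 3*f + 1*F = 3*f + F = F + 3*f)
C(K, V) = -7/6 - V/18 (C(K, V) = (V + 3*7)/(-18) = (V + 21)*(-1/18) = (21 + V)*(-1/18) = -7/6 - V/18)
C(7, -8)*(1 + q) = (-7/6 - 1/18*(-8))*(1 + 1) = (-7/6 + 4/9)*2 = -13/18*2 = -13/9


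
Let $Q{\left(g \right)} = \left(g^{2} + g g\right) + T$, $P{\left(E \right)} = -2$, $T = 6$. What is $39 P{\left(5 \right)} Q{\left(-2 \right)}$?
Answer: $-1092$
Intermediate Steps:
$Q{\left(g \right)} = 6 + 2 g^{2}$ ($Q{\left(g \right)} = \left(g^{2} + g g\right) + 6 = \left(g^{2} + g^{2}\right) + 6 = 2 g^{2} + 6 = 6 + 2 g^{2}$)
$39 P{\left(5 \right)} Q{\left(-2 \right)} = 39 \left(-2\right) \left(6 + 2 \left(-2\right)^{2}\right) = - 78 \left(6 + 2 \cdot 4\right) = - 78 \left(6 + 8\right) = \left(-78\right) 14 = -1092$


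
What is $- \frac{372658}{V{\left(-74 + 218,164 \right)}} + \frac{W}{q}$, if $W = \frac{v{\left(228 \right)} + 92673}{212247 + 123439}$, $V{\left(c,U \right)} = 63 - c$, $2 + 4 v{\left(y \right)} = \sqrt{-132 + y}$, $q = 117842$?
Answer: $\frac{29483142975390337}{6408381357144} + \frac{\sqrt{6}}{39557909612} \approx 4600.7$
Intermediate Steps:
$v{\left(y \right)} = - \frac{1}{2} + \frac{\sqrt{-132 + y}}{4}$
$W = \frac{185345}{671372} + \frac{\sqrt{6}}{335686}$ ($W = \frac{\left(- \frac{1}{2} + \frac{\sqrt{-132 + 228}}{4}\right) + 92673}{212247 + 123439} = \frac{\left(- \frac{1}{2} + \frac{\sqrt{96}}{4}\right) + 92673}{335686} = \left(\left(- \frac{1}{2} + \frac{4 \sqrt{6}}{4}\right) + 92673\right) \frac{1}{335686} = \left(\left(- \frac{1}{2} + \sqrt{6}\right) + 92673\right) \frac{1}{335686} = \left(\frac{185345}{2} + \sqrt{6}\right) \frac{1}{335686} = \frac{185345}{671372} + \frac{\sqrt{6}}{335686} \approx 0.27608$)
$- \frac{372658}{V{\left(-74 + 218,164 \right)}} + \frac{W}{q} = - \frac{372658}{63 - \left(-74 + 218\right)} + \frac{\frac{185345}{671372} + \frac{\sqrt{6}}{335686}}{117842} = - \frac{372658}{63 - 144} + \left(\frac{185345}{671372} + \frac{\sqrt{6}}{335686}\right) \frac{1}{117842} = - \frac{372658}{63 - 144} + \left(\frac{185345}{79115819224} + \frac{\sqrt{6}}{39557909612}\right) = - \frac{372658}{-81} + \left(\frac{185345}{79115819224} + \frac{\sqrt{6}}{39557909612}\right) = \left(-372658\right) \left(- \frac{1}{81}\right) + \left(\frac{185345}{79115819224} + \frac{\sqrt{6}}{39557909612}\right) = \frac{372658}{81} + \left(\frac{185345}{79115819224} + \frac{\sqrt{6}}{39557909612}\right) = \frac{29483142975390337}{6408381357144} + \frac{\sqrt{6}}{39557909612}$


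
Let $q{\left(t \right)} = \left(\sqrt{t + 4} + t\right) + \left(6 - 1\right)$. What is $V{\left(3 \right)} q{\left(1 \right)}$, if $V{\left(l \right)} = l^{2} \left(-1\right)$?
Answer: $-54 - 9 \sqrt{5} \approx -74.125$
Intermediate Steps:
$V{\left(l \right)} = - l^{2}$
$q{\left(t \right)} = 5 + t + \sqrt{4 + t}$ ($q{\left(t \right)} = \left(\sqrt{4 + t} + t\right) + \left(6 - 1\right) = \left(t + \sqrt{4 + t}\right) + 5 = 5 + t + \sqrt{4 + t}$)
$V{\left(3 \right)} q{\left(1 \right)} = - 3^{2} \left(5 + 1 + \sqrt{4 + 1}\right) = \left(-1\right) 9 \left(5 + 1 + \sqrt{5}\right) = - 9 \left(6 + \sqrt{5}\right) = -54 - 9 \sqrt{5}$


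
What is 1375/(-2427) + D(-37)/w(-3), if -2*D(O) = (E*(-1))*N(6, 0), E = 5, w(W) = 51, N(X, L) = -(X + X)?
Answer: -47645/41259 ≈ -1.1548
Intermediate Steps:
N(X, L) = -2*X
D(O) = -30 (D(O) = -5*(-1)*(-2*6)/2 = -(-5)*(-12)/2 = -½*60 = -30)
1375/(-2427) + D(-37)/w(-3) = 1375/(-2427) - 30/51 = 1375*(-1/2427) - 30*1/51 = -1375/2427 - 10/17 = -47645/41259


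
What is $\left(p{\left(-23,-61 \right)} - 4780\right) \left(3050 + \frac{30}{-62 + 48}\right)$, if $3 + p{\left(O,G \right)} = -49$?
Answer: $- \frac{103090720}{7} \approx -1.4727 \cdot 10^{7}$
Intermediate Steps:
$p{\left(O,G \right)} = -52$ ($p{\left(O,G \right)} = -3 - 49 = -52$)
$\left(p{\left(-23,-61 \right)} - 4780\right) \left(3050 + \frac{30}{-62 + 48}\right) = \left(-52 - 4780\right) \left(3050 + \frac{30}{-62 + 48}\right) = - 4832 \left(3050 + \frac{30}{-14}\right) = - 4832 \left(3050 + 30 \left(- \frac{1}{14}\right)\right) = - 4832 \left(3050 - \frac{15}{7}\right) = \left(-4832\right) \frac{21335}{7} = - \frac{103090720}{7}$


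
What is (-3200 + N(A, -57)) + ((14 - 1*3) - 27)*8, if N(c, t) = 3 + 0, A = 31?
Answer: -3325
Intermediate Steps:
N(c, t) = 3
(-3200 + N(A, -57)) + ((14 - 1*3) - 27)*8 = (-3200 + 3) + ((14 - 1*3) - 27)*8 = -3197 + ((14 - 3) - 27)*8 = -3197 + (11 - 27)*8 = -3197 - 16*8 = -3197 - 128 = -3325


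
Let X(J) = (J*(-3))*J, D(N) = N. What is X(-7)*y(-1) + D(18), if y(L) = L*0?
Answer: 18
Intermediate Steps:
y(L) = 0
X(J) = -3*J**2 (X(J) = (-3*J)*J = -3*J**2)
X(-7)*y(-1) + D(18) = -3*(-7)**2*0 + 18 = -3*49*0 + 18 = -147*0 + 18 = 0 + 18 = 18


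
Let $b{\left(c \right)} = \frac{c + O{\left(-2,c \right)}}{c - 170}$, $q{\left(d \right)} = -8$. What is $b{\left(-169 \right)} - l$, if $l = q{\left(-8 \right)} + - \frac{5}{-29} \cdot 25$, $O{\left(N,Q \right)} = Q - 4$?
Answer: $\frac{15397}{3277} \approx 4.6985$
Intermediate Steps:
$O{\left(N,Q \right)} = -4 + Q$
$l = - \frac{107}{29}$ ($l = -8 + - \frac{5}{-29} \cdot 25 = -8 + \left(-5\right) \left(- \frac{1}{29}\right) 25 = -8 + \frac{5}{29} \cdot 25 = -8 + \frac{125}{29} = - \frac{107}{29} \approx -3.6897$)
$b{\left(c \right)} = \frac{-4 + 2 c}{-170 + c}$ ($b{\left(c \right)} = \frac{c + \left(-4 + c\right)}{c - 170} = \frac{-4 + 2 c}{-170 + c}$)
$b{\left(-169 \right)} - l = \frac{2 \left(-2 - 169\right)}{-170 - 169} - - \frac{107}{29} = 2 \frac{1}{-339} \left(-171\right) + \frac{107}{29} = 2 \left(- \frac{1}{339}\right) \left(-171\right) + \frac{107}{29} = \frac{114}{113} + \frac{107}{29} = \frac{15397}{3277}$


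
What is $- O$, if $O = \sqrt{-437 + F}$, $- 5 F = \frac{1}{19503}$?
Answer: $- \frac{2 i \sqrt{115430824190}}{32505} \approx - 20.905 i$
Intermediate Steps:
$F = - \frac{1}{97515}$ ($F = - \frac{1}{5 \cdot 19503} = \left(- \frac{1}{5}\right) \frac{1}{19503} = - \frac{1}{97515} \approx -1.0255 \cdot 10^{-5}$)
$O = \frac{2 i \sqrt{115430824190}}{32505}$ ($O = \sqrt{-437 - \frac{1}{97515}} = \sqrt{- \frac{42614056}{97515}} = \frac{2 i \sqrt{115430824190}}{32505} \approx 20.905 i$)
$- O = - \frac{2 i \sqrt{115430824190}}{32505}$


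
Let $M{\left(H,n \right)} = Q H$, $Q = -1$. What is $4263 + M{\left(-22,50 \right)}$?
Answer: $4285$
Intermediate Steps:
$M{\left(H,n \right)} = - H$
$4263 + M{\left(-22,50 \right)} = 4263 - -22 = 4263 + 22 = 4285$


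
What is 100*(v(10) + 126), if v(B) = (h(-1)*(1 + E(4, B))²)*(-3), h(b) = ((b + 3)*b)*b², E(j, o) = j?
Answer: 27600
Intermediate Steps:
h(b) = b³*(3 + b) (h(b) = ((3 + b)*b)*b² = (b*(3 + b))*b² = b³*(3 + b))
v(B) = 150 (v(B) = (((-1)³*(3 - 1))*(1 + 4)²)*(-3) = (-1*2*5²)*(-3) = -2*25*(-3) = -50*(-3) = 150)
100*(v(10) + 126) = 100*(150 + 126) = 100*276 = 27600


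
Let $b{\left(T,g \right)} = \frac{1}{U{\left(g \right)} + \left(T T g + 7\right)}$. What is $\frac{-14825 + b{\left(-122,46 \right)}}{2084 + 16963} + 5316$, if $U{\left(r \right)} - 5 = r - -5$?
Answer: $\frac{69321095240630}{13041995169} \approx 5315.2$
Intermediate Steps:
$U{\left(r \right)} = 10 + r$ ($U{\left(r \right)} = 5 + \left(r - -5\right) = 5 + \left(r + 5\right) = 5 + \left(5 + r\right) = 10 + r$)
$b{\left(T,g \right)} = \frac{1}{17 + g + g T^{2}}$ ($b{\left(T,g \right)} = \frac{1}{\left(10 + g\right) + \left(T T g + 7\right)} = \frac{1}{\left(10 + g\right) + \left(T^{2} g + 7\right)} = \frac{1}{\left(10 + g\right) + \left(g T^{2} + 7\right)} = \frac{1}{\left(10 + g\right) + \left(7 + g T^{2}\right)} = \frac{1}{17 + g + g T^{2}}$)
$\frac{-14825 + b{\left(-122,46 \right)}}{2084 + 16963} + 5316 = \frac{-14825 + \frac{1}{17 + 46 + 46 \left(-122\right)^{2}}}{2084 + 16963} + 5316 = \frac{-14825 + \frac{1}{17 + 46 + 46 \cdot 14884}}{19047} + 5316 = \left(-14825 + \frac{1}{17 + 46 + 684664}\right) \frac{1}{19047} + 5316 = \left(-14825 + \frac{1}{684727}\right) \frac{1}{19047} + 5316 = \left(- \frac{10151077774}{684727}\right) \frac{1}{19047} + 5316 = - \frac{10151077774}{13041995169} + 5316 = \frac{69321095240630}{13041995169}$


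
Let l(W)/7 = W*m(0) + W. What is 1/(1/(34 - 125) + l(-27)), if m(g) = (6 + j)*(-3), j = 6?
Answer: 91/601964 ≈ 0.00015117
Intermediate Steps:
m(g) = -36 (m(g) = (6 + 6)*(-3) = 12*(-3) = -36)
l(W) = -245*W (l(W) = 7*(W*(-36) + W) = 7*(-36*W + W) = 7*(-35*W) = -245*W)
1/(1/(34 - 125) + l(-27)) = 1/(1/(34 - 125) - 245*(-27)) = 1/(1/(-91) + 6615) = 1/(-1/91 + 6615) = 1/(601964/91) = 91/601964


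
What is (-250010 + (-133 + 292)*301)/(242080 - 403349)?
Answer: 202151/161269 ≈ 1.2535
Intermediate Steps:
(-250010 + (-133 + 292)*301)/(242080 - 403349) = (-250010 + 159*301)/(-161269) = (-250010 + 47859)*(-1/161269) = -202151*(-1/161269) = 202151/161269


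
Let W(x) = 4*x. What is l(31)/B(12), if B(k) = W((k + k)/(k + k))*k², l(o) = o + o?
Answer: 31/288 ≈ 0.10764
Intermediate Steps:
l(o) = 2*o
B(k) = 4*k² (B(k) = (4*((k + k)/(k + k)))*k² = (4*((2*k)/((2*k))))*k² = (4*((2*k)*(1/(2*k))))*k² = (4*1)*k² = 4*k²)
l(31)/B(12) = (2*31)/((4*12²)) = 62/((4*144)) = 62/576 = 62*(1/576) = 31/288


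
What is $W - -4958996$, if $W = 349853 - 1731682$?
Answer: $3577167$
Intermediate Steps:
$W = -1381829$
$W - -4958996 = -1381829 - -4958996 = -1381829 + 4958996 = 3577167$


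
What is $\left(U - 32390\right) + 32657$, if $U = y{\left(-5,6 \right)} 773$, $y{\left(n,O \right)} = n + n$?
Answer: $-7463$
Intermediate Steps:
$y{\left(n,O \right)} = 2 n$
$U = -7730$ ($U = 2 \left(-5\right) 773 = \left(-10\right) 773 = -7730$)
$\left(U - 32390\right) + 32657 = \left(-7730 - 32390\right) + 32657 = -40120 + 32657 = -7463$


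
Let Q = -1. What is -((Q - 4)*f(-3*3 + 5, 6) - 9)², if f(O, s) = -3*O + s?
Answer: -9801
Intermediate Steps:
f(O, s) = s - 3*O
-((Q - 4)*f(-3*3 + 5, 6) - 9)² = -((-1 - 4)*(6 - 3*(-3*3 + 5)) - 9)² = -(-5*(6 - 3*(-9 + 5)) - 9)² = -(-5*(6 - 3*(-4)) - 9)² = -(-5*(6 + 12) - 9)² = -(-5*18 - 9)² = -(-90 - 9)² = -1*(-99)² = -1*9801 = -9801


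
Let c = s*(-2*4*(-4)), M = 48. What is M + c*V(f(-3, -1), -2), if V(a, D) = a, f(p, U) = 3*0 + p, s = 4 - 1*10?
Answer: 624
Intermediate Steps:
s = -6 (s = 4 - 10 = -6)
f(p, U) = p (f(p, U) = 0 + p = p)
c = -192 (c = -6*(-2*4)*(-4) = -(-48)*(-4) = -6*32 = -192)
M + c*V(f(-3, -1), -2) = 48 - 192*(-3) = 48 + 576 = 624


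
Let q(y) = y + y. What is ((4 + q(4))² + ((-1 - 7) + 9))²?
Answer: 21025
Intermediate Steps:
q(y) = 2*y
((4 + q(4))² + ((-1 - 7) + 9))² = ((4 + 2*4)² + ((-1 - 7) + 9))² = ((4 + 8)² + (-8 + 9))² = (12² + 1)² = (144 + 1)² = 145² = 21025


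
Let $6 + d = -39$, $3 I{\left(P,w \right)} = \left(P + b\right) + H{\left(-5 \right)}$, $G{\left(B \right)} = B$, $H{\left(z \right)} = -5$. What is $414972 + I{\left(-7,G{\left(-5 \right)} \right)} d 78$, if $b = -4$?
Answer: $433692$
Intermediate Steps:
$I{\left(P,w \right)} = -3 + \frac{P}{3}$ ($I{\left(P,w \right)} = \frac{\left(P - 4\right) - 5}{3} = \frac{\left(-4 + P\right) - 5}{3} = \frac{-9 + P}{3} = -3 + \frac{P}{3}$)
$d = -45$ ($d = -6 - 39 = -45$)
$414972 + I{\left(-7,G{\left(-5 \right)} \right)} d 78 = 414972 + \left(-3 + \frac{1}{3} \left(-7\right)\right) \left(-45\right) 78 = 414972 + \left(-3 - \frac{7}{3}\right) \left(-45\right) 78 = 414972 + \left(- \frac{16}{3}\right) \left(-45\right) 78 = 414972 + 240 \cdot 78 = 414972 + 18720 = 433692$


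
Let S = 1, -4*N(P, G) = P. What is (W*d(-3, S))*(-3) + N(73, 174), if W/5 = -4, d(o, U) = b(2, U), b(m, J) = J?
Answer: 167/4 ≈ 41.750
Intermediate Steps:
N(P, G) = -P/4
d(o, U) = U
W = -20 (W = 5*(-4) = -20)
(W*d(-3, S))*(-3) + N(73, 174) = -20*1*(-3) - ¼*73 = -20*(-3) - 73/4 = 60 - 73/4 = 167/4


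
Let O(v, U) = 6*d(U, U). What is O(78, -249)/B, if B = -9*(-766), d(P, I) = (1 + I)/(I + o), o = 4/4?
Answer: 1/1149 ≈ 0.00087032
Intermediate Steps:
o = 1 (o = 4*(1/4) = 1)
d(P, I) = 1 (d(P, I) = (1 + I)/(I + 1) = (1 + I)/(1 + I) = 1)
O(v, U) = 6 (O(v, U) = 6*1 = 6)
B = 6894
O(78, -249)/B = 6/6894 = 6*(1/6894) = 1/1149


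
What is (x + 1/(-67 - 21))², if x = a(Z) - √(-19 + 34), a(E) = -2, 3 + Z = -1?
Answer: 147489/7744 + 177*√15/44 ≈ 34.626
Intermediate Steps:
Z = -4 (Z = -3 - 1 = -4)
x = -2 - √15 (x = -2 - √(-19 + 34) = -2 - √15 ≈ -5.8730)
(x + 1/(-67 - 21))² = ((-2 - √15) + 1/(-67 - 21))² = ((-2 - √15) + 1/(-88))² = ((-2 - √15) - 1/88)² = (-177/88 - √15)²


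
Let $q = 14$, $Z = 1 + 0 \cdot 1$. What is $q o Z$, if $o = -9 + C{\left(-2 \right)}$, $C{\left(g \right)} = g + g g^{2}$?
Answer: $-266$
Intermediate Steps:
$Z = 1$ ($Z = 1 + 0 = 1$)
$C{\left(g \right)} = g + g^{3}$
$o = -19$ ($o = -9 + \left(-2 + \left(-2\right)^{3}\right) = -9 - 10 = -19$)
$q o Z = 14 \left(-19\right) 1 = \left(-266\right) 1 = -266$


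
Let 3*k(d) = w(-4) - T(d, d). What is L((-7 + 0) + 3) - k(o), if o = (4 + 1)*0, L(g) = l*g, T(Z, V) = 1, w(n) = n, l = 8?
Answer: -91/3 ≈ -30.333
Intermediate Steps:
L(g) = 8*g
o = 0 (o = 5*0 = 0)
k(d) = -5/3 (k(d) = (-4 - 1*1)/3 = (-4 - 1)/3 = (⅓)*(-5) = -5/3)
L((-7 + 0) + 3) - k(o) = 8*((-7 + 0) + 3) - 1*(-5/3) = 8*(-7 + 3) + 5/3 = 8*(-4) + 5/3 = -32 + 5/3 = -91/3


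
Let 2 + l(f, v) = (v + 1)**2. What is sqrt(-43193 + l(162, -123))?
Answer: I*sqrt(28311) ≈ 168.26*I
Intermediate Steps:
l(f, v) = -2 + (1 + v)**2 (l(f, v) = -2 + (v + 1)**2 = -2 + (1 + v)**2)
sqrt(-43193 + l(162, -123)) = sqrt(-43193 + (-2 + (1 - 123)**2)) = sqrt(-43193 + (-2 + (-122)**2)) = sqrt(-43193 + (-2 + 14884)) = sqrt(-43193 + 14882) = sqrt(-28311) = I*sqrt(28311)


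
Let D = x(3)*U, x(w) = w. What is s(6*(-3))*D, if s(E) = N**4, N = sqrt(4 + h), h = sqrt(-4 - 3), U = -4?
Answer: -108 - 96*I*sqrt(7) ≈ -108.0 - 253.99*I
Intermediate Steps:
h = I*sqrt(7) (h = sqrt(-7) = I*sqrt(7) ≈ 2.6458*I)
D = -12 (D = 3*(-4) = -12)
N = sqrt(4 + I*sqrt(7)) ≈ 2.0971 + 0.63081*I
s(E) = (4 + I*sqrt(7))**2 (s(E) = (sqrt(4 + I*sqrt(7)))**4 = (4 + I*sqrt(7))**2)
s(6*(-3))*D = (4 + I*sqrt(7))**2*(-12) = -12*(4 + I*sqrt(7))**2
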